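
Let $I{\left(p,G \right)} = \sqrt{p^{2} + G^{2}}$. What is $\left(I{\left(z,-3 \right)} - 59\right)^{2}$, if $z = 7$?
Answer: $\left(59 - \sqrt{58}\right)^{2} \approx 2640.3$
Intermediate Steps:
$I{\left(p,G \right)} = \sqrt{G^{2} + p^{2}}$
$\left(I{\left(z,-3 \right)} - 59\right)^{2} = \left(\sqrt{\left(-3\right)^{2} + 7^{2}} - 59\right)^{2} = \left(\sqrt{9 + 49} - 59\right)^{2} = \left(\sqrt{58} - 59\right)^{2} = \left(-59 + \sqrt{58}\right)^{2}$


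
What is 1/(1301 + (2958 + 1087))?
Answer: 1/5346 ≈ 0.00018706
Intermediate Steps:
1/(1301 + (2958 + 1087)) = 1/(1301 + 4045) = 1/5346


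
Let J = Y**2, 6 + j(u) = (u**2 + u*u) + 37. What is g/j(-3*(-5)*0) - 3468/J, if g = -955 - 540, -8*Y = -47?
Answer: -10182967/68479 ≈ -148.70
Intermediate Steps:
Y = 47/8 (Y = -1/8*(-47) = 47/8 ≈ 5.8750)
j(u) = 31 + 2*u**2 (j(u) = -6 + ((u**2 + u*u) + 37) = -6 + ((u**2 + u**2) + 37) = -6 + (2*u**2 + 37) = -6 + (37 + 2*u**2) = 31 + 2*u**2)
g = -1495
J = 2209/64 (J = (47/8)**2 = 2209/64 ≈ 34.516)
g/j(-3*(-5)*0) - 3468/J = -1495/(31 + 2*(-3*(-5)*0)**2) - 3468/2209/64 = -1495/(31 + 2*(15*0)**2) - 3468*64/2209 = -1495/(31 + 2*0**2) - 221952/2209 = -1495/(31 + 2*0) - 221952/2209 = -1495/(31 + 0) - 221952/2209 = -1495/31 - 221952/2209 = -10182967/68479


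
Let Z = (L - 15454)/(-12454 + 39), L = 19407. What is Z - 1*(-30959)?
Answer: 384352032/12415 ≈ 30959.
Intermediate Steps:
Z = -3953/12415 (Z = (19407 - 15454)/(-12454 + 39) = 3953/(-12415) = 3953*(-1/12415) = -3953/12415 ≈ -0.31841)
Z - 1*(-30959) = -3953/12415 - 1*(-30959) = -3953/12415 + 30959 = 384352032/12415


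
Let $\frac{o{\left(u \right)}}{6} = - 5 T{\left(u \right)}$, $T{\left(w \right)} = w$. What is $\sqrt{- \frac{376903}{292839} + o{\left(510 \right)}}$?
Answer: $\frac{i \sqrt{1312156974688917}}{292839} \approx 123.7 i$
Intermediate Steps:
$o{\left(u \right)} = - 30 u$ ($o{\left(u \right)} = 6 \left(- 5 u\right) = - 30 u$)
$\sqrt{- \frac{376903}{292839} + o{\left(510 \right)}} = \sqrt{- \frac{376903}{292839} - 15300} = \sqrt{- \frac{4480813603}{292839}} = \frac{i \sqrt{1312156974688917}}{292839}$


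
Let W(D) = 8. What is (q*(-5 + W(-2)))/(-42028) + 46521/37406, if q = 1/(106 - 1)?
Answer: 34215711587/27511738940 ≈ 1.2437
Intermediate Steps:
q = 1/105 ≈ 0.0095238
(q*(-5 + W(-2)))/(-42028) + 46521/37406 = ((-5 + 8)/105)/(-42028) + 46521/37406 = ((1/105)*3)*(-1/42028) + 46521*(1/37406) = (1/35)*(-1/42028) + 46521/37406 = -1/1470980 + 46521/37406 = 34215711587/27511738940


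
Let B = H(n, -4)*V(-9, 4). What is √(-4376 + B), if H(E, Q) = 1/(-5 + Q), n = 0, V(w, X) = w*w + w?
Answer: 4*I*√274 ≈ 66.212*I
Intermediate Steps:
V(w, X) = w + w² (V(w, X) = w² + w = w + w²)
B = -8 (B = (-9*(1 - 9))/(-5 - 4) = (-9*(-8))/(-9) = -⅑*72 = -8)
√(-4376 + B) = √(-4376 - 8) = √(-4384) = 4*I*√274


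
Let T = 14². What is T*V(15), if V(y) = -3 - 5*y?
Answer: -15288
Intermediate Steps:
T = 196
T*V(15) = 196*(-3 - 5*15) = 196*(-3 - 75) = 196*(-78) = -15288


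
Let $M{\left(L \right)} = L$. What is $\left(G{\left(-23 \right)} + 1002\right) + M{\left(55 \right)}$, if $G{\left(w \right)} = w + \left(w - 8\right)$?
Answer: $1003$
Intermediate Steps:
$G{\left(w \right)} = -8 + 2 w$ ($G{\left(w \right)} = w + \left(-8 + w\right) = -8 + 2 w$)
$\left(G{\left(-23 \right)} + 1002\right) + M{\left(55 \right)} = \left(\left(-8 + 2 \left(-23\right)\right) + 1002\right) + 55 = \left(\left(-8 - 46\right) + 1002\right) + 55 = \left(-54 + 1002\right) + 55 = 948 + 55 = 1003$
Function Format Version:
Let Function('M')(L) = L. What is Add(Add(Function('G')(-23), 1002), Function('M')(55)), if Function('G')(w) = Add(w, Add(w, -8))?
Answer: 1003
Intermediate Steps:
Function('G')(w) = Add(-8, Mul(2, w)) (Function('G')(w) = Add(w, Add(-8, w)) = Add(-8, Mul(2, w)))
Add(Add(Function('G')(-23), 1002), Function('M')(55)) = Add(Add(Add(-8, Mul(2, -23)), 1002), 55) = Add(Add(Add(-8, -46), 1002), 55) = Add(Add(-54, 1002), 55) = Add(948, 55) = 1003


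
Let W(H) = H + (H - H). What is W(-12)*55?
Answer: -660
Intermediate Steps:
W(H) = H (W(H) = H + 0 = H)
W(-12)*55 = -12*55 = -660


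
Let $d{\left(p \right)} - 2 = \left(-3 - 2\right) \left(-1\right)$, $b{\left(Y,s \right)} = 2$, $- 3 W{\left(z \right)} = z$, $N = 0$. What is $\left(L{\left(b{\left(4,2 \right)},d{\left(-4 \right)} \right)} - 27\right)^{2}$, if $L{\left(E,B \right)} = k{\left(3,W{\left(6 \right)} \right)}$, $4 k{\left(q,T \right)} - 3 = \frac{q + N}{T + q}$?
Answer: $\frac{2601}{4} \approx 650.25$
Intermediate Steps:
$W{\left(z \right)} = - \frac{z}{3}$
$d{\left(p \right)} = 7$ ($d{\left(p \right)} = 2 + \left(-3 - 2\right) \left(-1\right) = 2 - -5 = 2 + 5 = 7$)
$k{\left(q,T \right)} = \frac{3}{4} + \frac{q}{4 \left(T + q\right)}$ ($k{\left(q,T \right)} = \frac{3}{4} + \frac{\left(q + 0\right) \frac{1}{T + q}}{4} = \frac{3}{4} + \frac{q \frac{1}{T + q}}{4} = \frac{3}{4} + \frac{q}{4 \left(T + q\right)}$)
$L{\left(E,B \right)} = \frac{3}{2}$ ($L{\left(E,B \right)} = \frac{3 + \frac{3 \left(\left(- \frac{1}{3}\right) 6\right)}{4}}{\left(- \frac{1}{3}\right) 6 + 3} = \frac{3 + \frac{3}{4} \left(-2\right)}{-2 + 3} = \frac{3 - \frac{3}{2}}{1} = 1 \cdot \frac{3}{2} = \frac{3}{2}$)
$\left(L{\left(b{\left(4,2 \right)},d{\left(-4 \right)} \right)} - 27\right)^{2} = \left(\frac{3}{2} - 27\right)^{2} = \left(- \frac{51}{2}\right)^{2} = \frac{2601}{4}$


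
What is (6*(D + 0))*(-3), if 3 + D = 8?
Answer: -90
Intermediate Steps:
D = 5 (D = -3 + 8 = 5)
(6*(D + 0))*(-3) = (6*(5 + 0))*(-3) = (6*5)*(-3) = 30*(-3) = -90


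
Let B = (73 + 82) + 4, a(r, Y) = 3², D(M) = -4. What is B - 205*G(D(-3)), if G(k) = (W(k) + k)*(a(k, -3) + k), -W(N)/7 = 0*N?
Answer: 4259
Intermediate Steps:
a(r, Y) = 9
W(N) = 0 (W(N) = -0*N = -7*0 = 0)
G(k) = k*(9 + k) (G(k) = (0 + k)*(9 + k) = k*(9 + k))
B = 159 (B = 155 + 4 = 159)
B - 205*G(D(-3)) = 159 - (-820)*(9 - 4) = 159 - (-820)*5 = 159 - 205*(-20) = 159 + 4100 = 4259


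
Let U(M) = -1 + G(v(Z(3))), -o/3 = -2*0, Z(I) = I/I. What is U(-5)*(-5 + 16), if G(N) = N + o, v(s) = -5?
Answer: -66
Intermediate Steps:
Z(I) = 1
o = 0 (o = -(-6)*0 = -3*0 = 0)
G(N) = N (G(N) = N + 0 = N)
U(M) = -6 (U(M) = -1 - 5 = -6)
U(-5)*(-5 + 16) = -6*(-5 + 16) = -6*11 = -66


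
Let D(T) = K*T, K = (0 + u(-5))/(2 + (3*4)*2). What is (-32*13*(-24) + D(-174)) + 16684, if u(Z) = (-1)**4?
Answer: 346597/13 ≈ 26661.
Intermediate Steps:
u(Z) = 1
K = 1/26 (K = (0 + 1)/(2 + (3*4)*2) = 1/(2 + 12*2) = 1/(2 + 24) = 1/26 ≈ 0.038462)
D(T) = T/26
(-32*13*(-24) + D(-174)) + 16684 = (-32*13*(-24) + (1/26)*(-174)) + 16684 = (-416*(-24) - 87/13) + 16684 = (9984 - 87/13) + 16684 = 129705/13 + 16684 = 346597/13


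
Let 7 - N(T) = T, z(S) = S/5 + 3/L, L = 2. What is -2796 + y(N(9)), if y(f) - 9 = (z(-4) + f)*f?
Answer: -13922/5 ≈ -2784.4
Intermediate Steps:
z(S) = 3/2 + S/5 (z(S) = S/5 + 3/2 = 3/2 + S/5)
N(T) = 7 - T
y(f) = 9 + f*(7/10 + f) (y(f) = 9 + ((3/2 + (⅕)*(-4)) + f)*f = 9 + ((3/2 - ⅘) + f)*f = 9 + (7/10 + f)*f = 9 + f*(7/10 + f))
-2796 + y(N(9)) = -2796 + (9 + (7 - 1*9)² + 7*(7 - 1*9)/10) = -2796 + (9 + (7 - 9)² + 7*(7 - 9)/10) = -2796 + (9 + (-2)² + (7/10)*(-2)) = -2796 + (9 + 4 - 7/5) = -2796 + 58/5 = -13922/5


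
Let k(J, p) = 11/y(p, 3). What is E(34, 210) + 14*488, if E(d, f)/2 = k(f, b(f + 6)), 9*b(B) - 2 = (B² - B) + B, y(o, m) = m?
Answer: 20518/3 ≈ 6839.3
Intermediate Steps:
b(B) = 2/9 + B²/9 (b(B) = 2/9 + ((B² - B) + B)/9 = 2/9 + B²/9)
k(J, p) = 11/3
E(d, f) = 22/3 (E(d, f) = 2*(11/3) = 22/3)
E(34, 210) + 14*488 = 22/3 + 14*488 = 22/3 + 6832 = 20518/3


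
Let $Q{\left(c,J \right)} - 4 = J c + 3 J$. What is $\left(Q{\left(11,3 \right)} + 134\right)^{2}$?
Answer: $32400$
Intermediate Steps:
$Q{\left(c,J \right)} = 4 + 3 J + J c$ ($Q{\left(c,J \right)} = 4 + \left(J c + 3 J\right) = 4 + \left(3 J + J c\right) = 4 + 3 J + J c$)
$\left(Q{\left(11,3 \right)} + 134\right)^{2} = \left(\left(4 + 3 \cdot 3 + 3 \cdot 11\right) + 134\right)^{2} = \left(\left(4 + 9 + 33\right) + 134\right)^{2} = \left(46 + 134\right)^{2} = 180^{2} = 32400$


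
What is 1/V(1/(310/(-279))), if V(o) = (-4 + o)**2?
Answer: 100/2401 ≈ 0.041649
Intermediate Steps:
1/V(1/(310/(-279))) = 1/((-4 + 1/(310/(-279)))**2) = 1/((-4 + 1/(310*(-1/279)))**2) = 1/((-4 + 1/(-10/9))**2) = 1/((-4 - 9/10)**2) = 1/((-49/10)**2) = 1/(2401/100) = 100/2401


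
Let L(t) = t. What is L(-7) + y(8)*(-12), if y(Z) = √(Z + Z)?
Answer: -55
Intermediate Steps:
y(Z) = √2*√Z (y(Z) = √(2*Z) = √2*√Z)
L(-7) + y(8)*(-12) = -7 + (√2*√8)*(-12) = -7 + (√2*(2*√2))*(-12) = -7 + 4*(-12) = -7 - 48 = -55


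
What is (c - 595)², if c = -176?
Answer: 594441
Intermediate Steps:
(c - 595)² = (-176 - 595)² = (-771)² = 594441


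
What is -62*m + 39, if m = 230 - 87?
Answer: -8827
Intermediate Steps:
m = 143
-62*m + 39 = -62*143 + 39 = -8866 + 39 = -8827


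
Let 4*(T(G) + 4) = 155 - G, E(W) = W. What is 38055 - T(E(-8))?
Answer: 152073/4 ≈ 38018.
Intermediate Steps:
T(G) = 139/4 - G/4 (T(G) = -4 + (155 - G)/4 = -4 + (155/4 - G/4) = 139/4 - G/4)
38055 - T(E(-8)) = 38055 - (139/4 - ¼*(-8)) = 38055 - (139/4 + 2) = 38055 - 1*147/4 = 38055 - 147/4 = 152073/4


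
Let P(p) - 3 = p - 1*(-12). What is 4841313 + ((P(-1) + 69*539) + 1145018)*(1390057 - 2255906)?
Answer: -1023621761014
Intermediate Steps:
P(p) = 15 + p (P(p) = 3 + (p - 1*(-12)) = 3 + (p + 12) = 3 + (12 + p) = 15 + p)
4841313 + ((P(-1) + 69*539) + 1145018)*(1390057 - 2255906) = 4841313 + (((15 - 1) + 69*539) + 1145018)*(1390057 - 2255906) = 4841313 + ((14 + 37191) + 1145018)*(-865849) = 4841313 + (37205 + 1145018)*(-865849) = 4841313 + 1182223*(-865849) = 4841313 - 1023626602327 = -1023621761014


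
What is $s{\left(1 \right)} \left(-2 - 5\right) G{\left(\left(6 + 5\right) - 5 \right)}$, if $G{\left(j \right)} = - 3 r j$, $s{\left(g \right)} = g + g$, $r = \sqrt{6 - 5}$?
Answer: $252$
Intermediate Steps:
$r = 1$ ($r = \sqrt{1} = 1$)
$s{\left(g \right)} = 2 g$
$G{\left(j \right)} = - 3 j$ ($G{\left(j \right)} = \left(-3\right) 1 j = - 3 j$)
$s{\left(1 \right)} \left(-2 - 5\right) G{\left(\left(6 + 5\right) - 5 \right)} = 2 \cdot 1 \left(-2 - 5\right) \left(- 3 \left(\left(6 + 5\right) - 5\right)\right) = 2 \left(-7\right) \left(- 3 \left(11 - 5\right)\right) = - 14 \left(\left(-3\right) 6\right) = \left(-14\right) \left(-18\right) = 252$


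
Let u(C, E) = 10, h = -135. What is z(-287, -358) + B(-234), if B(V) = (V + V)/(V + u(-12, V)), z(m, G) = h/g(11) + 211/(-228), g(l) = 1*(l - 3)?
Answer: -25075/1596 ≈ -15.711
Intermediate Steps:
g(l) = -3 + l (g(l) = 1*(-3 + l) = -3 + l)
z(m, G) = -8117/456 (z(m, G) = -135/(-3 + 11) + 211/(-228) = -135/8 + 211*(-1/228) = -135*1/8 - 211/228 = -135/8 - 211/228 = -8117/456)
B(V) = 2*V/(10 + V) (B(V) = (V + V)/(V + 10) = (2*V)/(10 + V) = 2*V/(10 + V))
z(-287, -358) + B(-234) = -8117/456 + 2*(-234)/(10 - 234) = -8117/456 + 2*(-234)/(-224) = -8117/456 + 2*(-234)*(-1/224) = -8117/456 + 117/56 = -25075/1596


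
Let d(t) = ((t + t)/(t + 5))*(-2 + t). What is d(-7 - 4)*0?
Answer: 0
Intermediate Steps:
d(t) = 2*t*(-2 + t)/(5 + t) (d(t) = ((2*t)/(5 + t))*(-2 + t) = (2*t/(5 + t))*(-2 + t) = 2*t*(-2 + t)/(5 + t))
d(-7 - 4)*0 = (2*(-7 - 4)*(-2 + (-7 - 4))/(5 + (-7 - 4)))*0 = (2*(-11)*(-2 - 11)/(5 - 11))*0 = (2*(-11)*(-13)/(-6))*0 = (2*(-11)*(-⅙)*(-13))*0 = -143/3*0 = 0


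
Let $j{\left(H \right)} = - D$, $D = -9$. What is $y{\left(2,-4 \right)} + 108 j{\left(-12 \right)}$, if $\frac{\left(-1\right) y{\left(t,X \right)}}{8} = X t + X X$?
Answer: $908$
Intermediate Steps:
$y{\left(t,X \right)} = - 8 X^{2} - 8 X t$ ($y{\left(t,X \right)} = - 8 \left(X t + X X\right) = - 8 \left(X t + X^{2}\right) = - 8 \left(X^{2} + X t\right) = - 8 X^{2} - 8 X t$)
$j{\left(H \right)} = 9$ ($j{\left(H \right)} = \left(-1\right) \left(-9\right) = 9$)
$y{\left(2,-4 \right)} + 108 j{\left(-12 \right)} = \left(-8\right) \left(-4\right) \left(-4 + 2\right) + 108 \cdot 9 = \left(-8\right) \left(-4\right) \left(-2\right) + 972 = -64 + 972 = 908$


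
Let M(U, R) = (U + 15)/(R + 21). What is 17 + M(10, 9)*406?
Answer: 1066/3 ≈ 355.33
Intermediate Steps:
M(U, R) = (15 + U)/(21 + R)
17 + M(10, 9)*406 = 17 + ((15 + 10)/(21 + 9))*406 = 17 + (25/30)*406 = 17 + ((1/30)*25)*406 = 17 + (5/6)*406 = 17 + 1015/3 = 1066/3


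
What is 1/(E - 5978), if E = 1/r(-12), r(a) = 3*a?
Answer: -36/215209 ≈ -0.00016728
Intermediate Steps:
E = -1/36 (E = 1/(3*(-12)) = 1/(-36) = -1/36 ≈ -0.027778)
1/(E - 5978) = 1/(-1/36 - 5978) = 1/(-215209/36) = -36/215209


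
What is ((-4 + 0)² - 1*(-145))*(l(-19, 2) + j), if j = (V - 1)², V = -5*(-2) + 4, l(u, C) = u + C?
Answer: 24472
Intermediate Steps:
l(u, C) = C + u
V = 14 (V = 10 + 4 = 14)
j = 169 (j = (14 - 1)² = 13² = 169)
((-4 + 0)² - 1*(-145))*(l(-19, 2) + j) = ((-4 + 0)² - 1*(-145))*((2 - 19) + 169) = ((-4)² + 145)*(-17 + 169) = (16 + 145)*152 = 161*152 = 24472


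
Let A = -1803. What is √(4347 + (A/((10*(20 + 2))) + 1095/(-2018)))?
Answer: √53442094719585/110990 ≈ 65.865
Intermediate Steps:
√(4347 + (A/((10*(20 + 2))) + 1095/(-2018))) = √(4347 + (-1803*1/(10*(20 + 2)) + 1095/(-2018))) = √(4347 + (-1803/(10*22) + 1095*(-1/2018))) = √(4347 + (-1803/220 - 1095/2018)) = √(4347 - 1939677/221980) = √(963007383/221980) = √53442094719585/110990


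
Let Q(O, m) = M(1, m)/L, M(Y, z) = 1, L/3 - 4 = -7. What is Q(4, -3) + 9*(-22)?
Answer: -1783/9 ≈ -198.11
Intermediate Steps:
L = -9 (L = 12 + 3*(-7) = 12 - 21 = -9)
Q(O, m) = -⅑ (Q(O, m) = 1/(-9) = 1*(-⅑) = -⅑)
Q(4, -3) + 9*(-22) = -⅑ + 9*(-22) = -⅑ - 198 = -1783/9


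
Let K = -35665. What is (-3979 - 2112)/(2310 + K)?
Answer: 6091/33355 ≈ 0.18261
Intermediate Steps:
(-3979 - 2112)/(2310 + K) = (-3979 - 2112)/(2310 - 35665) = -6091/(-33355) = -6091*(-1/33355) = 6091/33355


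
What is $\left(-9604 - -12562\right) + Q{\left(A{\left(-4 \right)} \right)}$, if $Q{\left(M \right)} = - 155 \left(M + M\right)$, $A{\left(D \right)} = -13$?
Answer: $6988$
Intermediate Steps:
$Q{\left(M \right)} = - 310 M$ ($Q{\left(M \right)} = - 155 \cdot 2 M = - 310 M$)
$\left(-9604 - -12562\right) + Q{\left(A{\left(-4 \right)} \right)} = \left(-9604 - -12562\right) - -4030 = \left(-9604 + 12562\right) + 4030 = 2958 + 4030 = 6988$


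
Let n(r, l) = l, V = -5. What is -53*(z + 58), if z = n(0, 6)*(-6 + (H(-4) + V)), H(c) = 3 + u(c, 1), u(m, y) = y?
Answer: -848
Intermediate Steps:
H(c) = 4 (H(c) = 3 + 1 = 4)
z = -42 (z = 6*(-6 + (4 - 5)) = 6*(-6 - 1) = 6*(-7) = -42)
-53*(z + 58) = -53*(-42 + 58) = -53*16 = -848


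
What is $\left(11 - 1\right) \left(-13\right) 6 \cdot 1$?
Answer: $-780$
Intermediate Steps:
$\left(11 - 1\right) \left(-13\right) 6 \cdot 1 = \left(11 - 1\right) \left(-13\right) 6 = 10 \left(-13\right) 6 = \left(-130\right) 6 = -780$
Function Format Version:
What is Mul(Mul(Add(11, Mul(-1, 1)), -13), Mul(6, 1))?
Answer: -780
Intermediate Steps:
Mul(Mul(Add(11, Mul(-1, 1)), -13), Mul(6, 1)) = Mul(Mul(Add(11, -1), -13), 6) = Mul(Mul(10, -13), 6) = Mul(-130, 6) = -780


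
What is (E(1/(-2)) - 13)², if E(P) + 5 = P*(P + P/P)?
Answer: 5329/16 ≈ 333.06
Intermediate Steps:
E(P) = -5 + P*(1 + P) (E(P) = -5 + P*(P + P/P) = -5 + P*(P + 1) = -5 + P*(1 + P))
(E(1/(-2)) - 13)² = ((-5 + 1/(-2) + (1/(-2))²) - 13)² = ((-5 - ½ + (-½)²) - 13)² = ((-5 - ½ + ¼) - 13)² = (-21/4 - 13)² = (-73/4)² = 5329/16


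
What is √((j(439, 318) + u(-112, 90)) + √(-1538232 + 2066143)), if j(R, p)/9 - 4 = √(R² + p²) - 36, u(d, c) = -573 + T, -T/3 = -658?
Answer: √(1113 + √527911 + 9*√293845) ≈ 81.965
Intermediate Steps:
T = 1974 (T = -3*(-658) = 1974)
u(d, c) = 1401 (u(d, c) = -573 + 1974 = 1401)
j(R, p) = -288 + 9*√(R² + p²) (j(R, p) = 36 + 9*(√(R² + p²) - 36) = 36 + 9*(-36 + √(R² + p²)) = 36 + (-324 + 9*√(R² + p²)) = -288 + 9*√(R² + p²))
√((j(439, 318) + u(-112, 90)) + √(-1538232 + 2066143)) = √(((-288 + 9*√(439² + 318²)) + 1401) + √(-1538232 + 2066143)) = √(((-288 + 9*√(192721 + 101124)) + 1401) + √527911) = √(((-288 + 9*√293845) + 1401) + √527911) = √((1113 + 9*√293845) + √527911) = √(1113 + √527911 + 9*√293845)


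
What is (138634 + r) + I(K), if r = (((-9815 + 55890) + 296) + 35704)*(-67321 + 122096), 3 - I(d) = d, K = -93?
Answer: 4495796855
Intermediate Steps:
I(d) = 3 - d
r = 4495658125 (r = ((46075 + 296) + 35704)*54775 = (46371 + 35704)*54775 = 82075*54775 = 4495658125)
(138634 + r) + I(K) = (138634 + 4495658125) + (3 - 1*(-93)) = 4495796759 + (3 + 93) = 4495796759 + 96 = 4495796855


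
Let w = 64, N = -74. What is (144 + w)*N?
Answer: -15392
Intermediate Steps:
(144 + w)*N = (144 + 64)*(-74) = 208*(-74) = -15392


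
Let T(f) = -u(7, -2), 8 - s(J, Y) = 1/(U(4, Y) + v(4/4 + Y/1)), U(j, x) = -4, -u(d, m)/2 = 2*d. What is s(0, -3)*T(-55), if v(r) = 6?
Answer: 210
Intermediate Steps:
u(d, m) = -4*d
s(J, Y) = 15/2 (s(J, Y) = 8 - 1/(-4 + 6) = 8 - 1/2 = 8 - 1*½ = 8 - ½ = 15/2)
T(f) = 28 (T(f) = -(-4)*7 = -1*(-28) = 28)
s(0, -3)*T(-55) = (15/2)*28 = 210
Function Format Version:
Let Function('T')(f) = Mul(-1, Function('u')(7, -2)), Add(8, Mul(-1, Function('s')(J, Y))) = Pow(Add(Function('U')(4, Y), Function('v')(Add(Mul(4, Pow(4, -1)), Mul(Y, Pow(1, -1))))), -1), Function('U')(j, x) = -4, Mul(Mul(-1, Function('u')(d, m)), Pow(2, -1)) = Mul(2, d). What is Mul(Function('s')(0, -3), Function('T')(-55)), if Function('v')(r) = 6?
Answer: 210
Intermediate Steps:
Function('u')(d, m) = Mul(-4, d) (Function('u')(d, m) = Mul(-2, Mul(2, d)) = Mul(-4, d))
Function('s')(J, Y) = Rational(15, 2) (Function('s')(J, Y) = Add(8, Mul(-1, Pow(Add(-4, 6), -1))) = Add(8, Mul(-1, Pow(2, -1))) = Add(8, Mul(-1, Rational(1, 2))) = Add(8, Rational(-1, 2)) = Rational(15, 2))
Function('T')(f) = 28 (Function('T')(f) = Mul(-1, Mul(-4, 7)) = Mul(-1, -28) = 28)
Mul(Function('s')(0, -3), Function('T')(-55)) = Mul(Rational(15, 2), 28) = 210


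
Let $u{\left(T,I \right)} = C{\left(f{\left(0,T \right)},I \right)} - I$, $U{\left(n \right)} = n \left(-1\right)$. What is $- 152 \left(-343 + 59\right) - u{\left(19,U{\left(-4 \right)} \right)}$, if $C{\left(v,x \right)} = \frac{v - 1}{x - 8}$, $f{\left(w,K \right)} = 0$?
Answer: $\frac{172687}{4} \approx 43172.0$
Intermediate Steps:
$C{\left(v,x \right)} = \frac{-1 + v}{-8 + x}$
$U{\left(n \right)} = - n$
$u{\left(T,I \right)} = - I - \frac{1}{-8 + I}$ ($u{\left(T,I \right)} = \frac{-1 + 0}{-8 + I} - I = \frac{1}{-8 + I} \left(-1\right) - I = - \frac{1}{-8 + I} - I = - I - \frac{1}{-8 + I}$)
$- 152 \left(-343 + 59\right) - u{\left(19,U{\left(-4 \right)} \right)} = - 152 \left(-343 + 59\right) - \frac{-1 - \left(-1\right) \left(-4\right) \left(-8 - -4\right)}{-8 - -4} = \left(-152\right) \left(-284\right) - \frac{-1 - 4 \left(-8 + 4\right)}{-8 + 4} = 43168 - \frac{-1 - 4 \left(-4\right)}{-4} = 43168 - - \frac{-1 + 16}{4} = 43168 - \left(- \frac{1}{4}\right) 15 = 43168 - - \frac{15}{4} = 43168 + \frac{15}{4} = \frac{172687}{4}$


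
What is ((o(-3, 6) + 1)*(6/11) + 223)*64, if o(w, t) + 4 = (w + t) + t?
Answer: 159296/11 ≈ 14481.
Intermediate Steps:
o(w, t) = -4 + w + 2*t (o(w, t) = -4 + ((w + t) + t) = -4 + ((t + w) + t) = -4 + (w + 2*t) = -4 + w + 2*t)
((o(-3, 6) + 1)*(6/11) + 223)*64 = (((-4 - 3 + 2*6) + 1)*(6/11) + 223)*64 = (((-4 - 3 + 12) + 1)*(6*(1/11)) + 223)*64 = ((5 + 1)*(6/11) + 223)*64 = (6*(6/11) + 223)*64 = (36/11 + 223)*64 = (2489/11)*64 = 159296/11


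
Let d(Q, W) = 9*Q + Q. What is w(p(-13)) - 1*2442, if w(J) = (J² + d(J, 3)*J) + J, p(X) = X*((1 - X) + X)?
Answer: -596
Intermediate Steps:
d(Q, W) = 10*Q
p(X) = X (p(X) = X*1 = X)
w(J) = J + 11*J² (w(J) = (J² + (10*J)*J) + J = (J² + 10*J²) + J = 11*J² + J = J + 11*J²)
w(p(-13)) - 1*2442 = -13*(1 + 11*(-13)) - 1*2442 = -13*(1 - 143) - 2442 = -13*(-142) - 2442 = 1846 - 2442 = -596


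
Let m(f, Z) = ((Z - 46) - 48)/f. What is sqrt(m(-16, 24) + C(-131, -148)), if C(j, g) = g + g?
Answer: I*sqrt(4666)/4 ≈ 17.077*I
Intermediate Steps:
C(j, g) = 2*g
m(f, Z) = (-94 + Z)/f (m(f, Z) = ((-46 + Z) - 48)/f = (-94 + Z)/f)
sqrt(m(-16, 24) + C(-131, -148)) = sqrt((-94 + 24)/(-16) + 2*(-148)) = sqrt(-1/16*(-70) - 296) = sqrt(35/8 - 296) = sqrt(-2333/8) = I*sqrt(4666)/4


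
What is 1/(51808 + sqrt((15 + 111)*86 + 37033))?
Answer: 51808/2684020995 - sqrt(47869)/2684020995 ≈ 1.9221e-5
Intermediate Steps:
1/(51808 + sqrt((15 + 111)*86 + 37033)) = 1/(51808 + sqrt(126*86 + 37033)) = 1/(51808 + sqrt(10836 + 37033)) = 1/(51808 + sqrt(47869))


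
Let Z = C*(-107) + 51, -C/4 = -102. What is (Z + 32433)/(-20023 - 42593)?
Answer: 931/5218 ≈ 0.17842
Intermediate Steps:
C = 408 (C = -4*(-102) = 408)
Z = -43605 (Z = 408*(-107) + 51 = -43656 + 51 = -43605)
(Z + 32433)/(-20023 - 42593) = (-43605 + 32433)/(-20023 - 42593) = -11172/(-62616) = -11172*(-1/62616) = 931/5218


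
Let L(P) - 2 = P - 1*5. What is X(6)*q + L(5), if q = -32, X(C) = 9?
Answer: -286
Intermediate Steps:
L(P) = -3 + P (L(P) = 2 + (P - 1*5) = 2 + (P - 5) = 2 + (-5 + P) = -3 + P)
X(6)*q + L(5) = 9*(-32) + (-3 + 5) = -288 + 2 = -286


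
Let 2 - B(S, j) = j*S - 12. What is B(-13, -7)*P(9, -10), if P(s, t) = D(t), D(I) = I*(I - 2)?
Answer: -9240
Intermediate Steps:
B(S, j) = 14 - S*j (B(S, j) = 2 - (j*S - 12) = 2 - (S*j - 12) = 2 - (-12 + S*j) = 2 + (12 - S*j) = 14 - S*j)
D(I) = I*(-2 + I)
P(s, t) = t*(-2 + t)
B(-13, -7)*P(9, -10) = (14 - 1*(-13)*(-7))*(-10*(-2 - 10)) = (14 - 91)*(-10*(-12)) = -77*120 = -9240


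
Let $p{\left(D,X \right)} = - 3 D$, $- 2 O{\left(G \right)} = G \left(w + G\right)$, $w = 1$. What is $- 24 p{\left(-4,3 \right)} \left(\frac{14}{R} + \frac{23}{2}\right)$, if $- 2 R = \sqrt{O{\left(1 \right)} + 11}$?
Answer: $-3312 + \frac{4032 \sqrt{10}}{5} \approx -761.94$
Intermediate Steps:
$O{\left(G \right)} = - \frac{G \left(1 + G\right)}{2}$
$R = - \frac{\sqrt{10}}{2}$ ($R = - \frac{\sqrt{\left(- \frac{1}{2}\right) 1 \left(1 + 1\right) + 11}}{2} = - \frac{\sqrt{\left(- \frac{1}{2}\right) 1 \cdot 2 + 11}}{2} = - \frac{\sqrt{-1 + 11}}{2} = - \frac{\sqrt{10}}{2} \approx -1.5811$)
$- 24 p{\left(-4,3 \right)} \left(\frac{14}{R} + \frac{23}{2}\right) = - 24 \left(\left(-3\right) \left(-4\right)\right) \left(\frac{14}{\left(- \frac{1}{2}\right) \sqrt{10}} + \frac{23}{2}\right) = \left(-24\right) 12 \left(14 \left(- \frac{\sqrt{10}}{5}\right) + 23 \cdot \frac{1}{2}\right) = - 288 \left(- \frac{14 \sqrt{10}}{5} + \frac{23}{2}\right) = - 288 \left(\frac{23}{2} - \frac{14 \sqrt{10}}{5}\right) = -3312 + \frac{4032 \sqrt{10}}{5}$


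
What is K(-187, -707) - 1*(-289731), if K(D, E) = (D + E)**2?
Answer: 1088967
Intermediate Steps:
K(-187, -707) - 1*(-289731) = (-187 - 707)**2 - 1*(-289731) = (-894)**2 + 289731 = 799236 + 289731 = 1088967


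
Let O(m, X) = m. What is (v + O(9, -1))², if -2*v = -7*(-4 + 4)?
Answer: 81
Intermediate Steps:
v = 0 (v = -(-7)*(-4 + 4)/2 = -(-7)*0/2 = -½*0 = 0)
(v + O(9, -1))² = (0 + 9)² = 9² = 81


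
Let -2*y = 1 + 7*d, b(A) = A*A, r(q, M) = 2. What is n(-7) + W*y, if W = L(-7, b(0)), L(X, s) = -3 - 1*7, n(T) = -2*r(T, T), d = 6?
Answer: 211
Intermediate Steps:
b(A) = A²
y = -43/2 (y = -(1 + 7*6)/2 = -(1 + 42)/2 = -½*43 = -43/2 ≈ -21.500)
n(T) = -4 (n(T) = -2*2 = -4)
L(X, s) = -10 (L(X, s) = -3 - 7 = -10)
W = -10
n(-7) + W*y = -4 - 10*(-43/2) = -4 + 215 = 211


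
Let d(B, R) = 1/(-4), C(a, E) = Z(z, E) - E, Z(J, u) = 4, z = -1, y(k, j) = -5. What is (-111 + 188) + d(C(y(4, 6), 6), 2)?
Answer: 307/4 ≈ 76.750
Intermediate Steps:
C(a, E) = 4 - E
d(B, R) = -¼
(-111 + 188) + d(C(y(4, 6), 6), 2) = (-111 + 188) - ¼ = 77 - ¼ = 307/4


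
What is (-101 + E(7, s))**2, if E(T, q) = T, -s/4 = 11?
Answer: 8836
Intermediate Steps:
s = -44 (s = -4*11 = -44)
(-101 + E(7, s))**2 = (-101 + 7)**2 = (-94)**2 = 8836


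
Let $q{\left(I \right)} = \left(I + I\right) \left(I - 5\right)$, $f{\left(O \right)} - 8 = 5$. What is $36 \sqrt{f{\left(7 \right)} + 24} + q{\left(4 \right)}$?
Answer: $-8 + 36 \sqrt{37} \approx 210.98$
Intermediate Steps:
$f{\left(O \right)} = 13$ ($f{\left(O \right)} = 8 + 5 = 13$)
$q{\left(I \right)} = 2 I \left(-5 + I\right)$
$36 \sqrt{f{\left(7 \right)} + 24} + q{\left(4 \right)} = 36 \sqrt{13 + 24} + 2 \cdot 4 \left(-5 + 4\right) = 36 \sqrt{37} + 2 \cdot 4 \left(-1\right) = 36 \sqrt{37} - 8 = -8 + 36 \sqrt{37}$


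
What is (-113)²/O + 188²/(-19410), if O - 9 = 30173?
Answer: -409453159/292916310 ≈ -1.3979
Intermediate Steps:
O = 30182 (O = 9 + 30173 = 30182)
(-113)²/O + 188²/(-19410) = (-113)²/30182 + 188²/(-19410) = 12769*(1/30182) + 35344*(-1/19410) = 12769/30182 - 17672/9705 = -409453159/292916310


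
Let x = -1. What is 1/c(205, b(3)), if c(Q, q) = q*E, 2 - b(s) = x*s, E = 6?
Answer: 1/30 ≈ 0.033333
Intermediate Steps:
b(s) = 2 + s (b(s) = 2 - (-1)*s = 2 + s)
c(Q, q) = 6*q (c(Q, q) = q*6 = 6*q)
1/c(205, b(3)) = 1/(6*(2 + 3)) = 1/(6*5) = 1/30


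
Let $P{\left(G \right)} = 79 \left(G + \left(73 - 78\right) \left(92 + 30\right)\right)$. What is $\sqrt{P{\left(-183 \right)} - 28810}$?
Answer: $i \sqrt{91457} \approx 302.42 i$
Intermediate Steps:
$P{\left(G \right)} = -48190 + 79 G$ ($P{\left(G \right)} = 79 \left(G - 610\right) = 79 \left(-610 + G\right) = -48190 + 79 G$)
$\sqrt{P{\left(-183 \right)} - 28810} = \sqrt{\left(-48190 + 79 \left(-183\right)\right) - 28810} = \sqrt{\left(-48190 - 14457\right) - 28810} = \sqrt{-62647 - 28810} = \sqrt{-91457} = i \sqrt{91457}$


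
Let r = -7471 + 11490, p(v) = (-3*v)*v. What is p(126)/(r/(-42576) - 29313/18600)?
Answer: 1571552539200/55115987 ≈ 28514.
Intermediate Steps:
p(v) = -3*v²
r = 4019
p(126)/(r/(-42576) - 29313/18600) = (-3*126²)/(4019/(-42576) - 29313/18600) = (-3*15876)/(4019*(-1/42576) - 29313*1/18600) = -47628/(-4019/42576 - 9771/6200) = -47628/(-55115987/32996400) = -47628*(-32996400/55115987) = 1571552539200/55115987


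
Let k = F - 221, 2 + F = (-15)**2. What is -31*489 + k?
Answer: -15157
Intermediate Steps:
F = 223 (F = -2 + (-15)**2 = -2 + 225 = 223)
k = 2 (k = 223 - 221 = 2)
-31*489 + k = -31*489 + 2 = -15159 + 2 = -15157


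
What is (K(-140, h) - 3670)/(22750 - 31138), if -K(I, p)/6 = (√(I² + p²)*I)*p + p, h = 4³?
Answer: 2027/4194 - 17920*√1481/699 ≈ -986.11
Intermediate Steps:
h = 64
K(I, p) = -6*p - 6*I*p*√(I² + p²) (K(I, p) = -6*((√(I² + p²)*I)*p + p) = -6*((I*√(I² + p²))*p + p) = -6*(I*p*√(I² + p²) + p) = -6*(p + I*p*√(I² + p²)) = -6*p - 6*I*p*√(I² + p²))
(K(-140, h) - 3670)/(22750 - 31138) = (-6*64*(1 - 140*√((-140)² + 64²)) - 3670)/(22750 - 31138) = (-6*64*(1 - 140*√(19600 + 4096)) - 3670)/(-8388) = (-6*64*(1 - 560*√1481) - 3670)*(-1/8388) = ((-384 + 215040*√1481) - 3670)*(-1/8388) = (-4054 + 215040*√1481)*(-1/8388) = 2027/4194 - 17920*√1481/699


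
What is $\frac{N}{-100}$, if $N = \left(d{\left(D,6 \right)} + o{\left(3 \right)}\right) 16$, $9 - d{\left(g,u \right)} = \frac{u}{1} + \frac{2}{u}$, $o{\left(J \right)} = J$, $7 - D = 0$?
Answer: $- \frac{68}{75} \approx -0.90667$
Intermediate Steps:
$D = 7$ ($D = 7 - 0 = 7 + 0 = 7$)
$d{\left(g,u \right)} = 9 - u - \frac{2}{u}$ ($d{\left(g,u \right)} = 9 - \left(\frac{u}{1} + \frac{2}{u}\right) = 9 - \left(u 1 + \frac{2}{u}\right) = 9 - \left(u + \frac{2}{u}\right) = 9 - u - \frac{2}{u}$)
$N = \frac{272}{3}$ ($N = \left(\left(9 - 6 - \frac{2}{6}\right) + 3\right) 16 = \left(\left(9 - 6 - \frac{1}{3}\right) + 3\right) 16 = \left(\frac{8}{3} + 3\right) 16 = \frac{17}{3} \cdot 16 = \frac{272}{3} \approx 90.667$)
$\frac{N}{-100} = \frac{272}{3 \left(-100\right)} = \frac{272}{3} \left(- \frac{1}{100}\right) = - \frac{68}{75}$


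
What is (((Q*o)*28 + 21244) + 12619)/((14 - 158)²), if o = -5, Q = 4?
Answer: 11101/6912 ≈ 1.6060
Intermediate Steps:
(((Q*o)*28 + 21244) + 12619)/((14 - 158)²) = (((4*(-5))*28 + 21244) + 12619)/((14 - 158)²) = ((-20*28 + 21244) + 12619)/((-144)²) = ((-560 + 21244) + 12619)/20736 = (20684 + 12619)*(1/20736) = 33303*(1/20736) = 11101/6912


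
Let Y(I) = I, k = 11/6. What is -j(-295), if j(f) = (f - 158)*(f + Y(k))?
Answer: -265609/2 ≈ -1.3280e+5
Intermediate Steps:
k = 11/6 (k = 11*(⅙) = 11/6 ≈ 1.8333)
j(f) = (-158 + f)*(11/6 + f) (j(f) = (f - 158)*(f + 11/6) = (-158 + f)*(11/6 + f))
-j(-295) = -(-869/3 + (-295)² - 937/6*(-295)) = -(-869/3 + 87025 + 276415/6) = -1*265609/2 = -265609/2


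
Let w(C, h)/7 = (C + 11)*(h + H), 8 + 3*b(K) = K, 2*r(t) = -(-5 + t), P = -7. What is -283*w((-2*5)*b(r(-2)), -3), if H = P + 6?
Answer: 206024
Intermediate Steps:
r(t) = 5/2 - t/2 (r(t) = (-(-5 + t))/2 = (5 - t)/2 = 5/2 - t/2)
b(K) = -8/3 + K/3
H = -1 (H = -7 + 6 = -1)
w(C, h) = 7*(-1 + h)*(11 + C) (w(C, h) = 7*((C + 11)*(h - 1)) = 7*((11 + C)*(-1 + h)) = 7*((-1 + h)*(11 + C)) = 7*(-1 + h)*(11 + C))
-283*w((-2*5)*b(r(-2)), -3) = -283*(-77 - 7*(-2*5)*(-8/3 + (5/2 - ½*(-2))/3) + 77*(-3) + 7*((-2*5)*(-8/3 + (5/2 - ½*(-2))/3))*(-3)) = -283*(-77 - (-70)*(-8/3 + (5/2 + 1)/3) - 231 + 7*(-10*(-8/3 + (5/2 + 1)/3))*(-3)) = -283*(-77 - (-70)*(-8/3 + (⅓)*(7/2)) - 231 + 7*(-10*(-8/3 + (⅓)*(7/2)))*(-3)) = -283*(-77 - (-70)*(-8/3 + 7/6) - 231 + 7*(-10*(-8/3 + 7/6))*(-3)) = -283*(-77 - (-70)*(-3)/2 - 231 + 7*(-10*(-3/2))*(-3)) = -283*(-77 - 7*15 - 231 + 7*15*(-3)) = -283*(-77 - 105 - 231 - 315) = -283*(-728) = 206024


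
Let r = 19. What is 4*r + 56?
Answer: 132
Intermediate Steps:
4*r + 56 = 4*19 + 56 = 76 + 56 = 132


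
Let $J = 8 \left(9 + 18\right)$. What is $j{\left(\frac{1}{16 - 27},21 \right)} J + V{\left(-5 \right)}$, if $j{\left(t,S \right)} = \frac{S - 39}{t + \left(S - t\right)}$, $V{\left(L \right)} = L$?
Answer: $- \frac{1331}{7} \approx -190.14$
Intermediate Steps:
$j{\left(t,S \right)} = \frac{-39 + S}{S}$
$J = 216$ ($J = 8 \cdot 27 = 216$)
$j{\left(\frac{1}{16 - 27},21 \right)} J + V{\left(-5 \right)} = \frac{-39 + 21}{21} \cdot 216 - 5 = \frac{1}{21} \left(-18\right) 216 - 5 = \left(- \frac{6}{7}\right) 216 - 5 = - \frac{1296}{7} - 5 = - \frac{1331}{7}$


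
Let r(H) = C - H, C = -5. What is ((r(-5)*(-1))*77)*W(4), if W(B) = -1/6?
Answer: 0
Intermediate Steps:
r(H) = -5 - H
W(B) = -⅙ (W(B) = -1*⅙ = -⅙)
((r(-5)*(-1))*77)*W(4) = (((-5 - 1*(-5))*(-1))*77)*(-⅙) = (((-5 + 5)*(-1))*77)*(-⅙) = ((0*(-1))*77)*(-⅙) = (0*77)*(-⅙) = 0*(-⅙) = 0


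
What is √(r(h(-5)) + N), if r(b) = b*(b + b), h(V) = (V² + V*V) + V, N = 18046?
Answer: 4*√1381 ≈ 148.65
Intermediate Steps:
h(V) = V + 2*V² (h(V) = (V² + V²) + V = 2*V² + V = V + 2*V²)
r(b) = 2*b² (r(b) = b*(2*b) = 2*b²)
√(r(h(-5)) + N) = √(2*(-5*(1 + 2*(-5)))² + 18046) = √(2*(-5*(1 - 10))² + 18046) = √(2*(-5*(-9))² + 18046) = √(2*45² + 18046) = √(2*2025 + 18046) = √(4050 + 18046) = √22096 = 4*√1381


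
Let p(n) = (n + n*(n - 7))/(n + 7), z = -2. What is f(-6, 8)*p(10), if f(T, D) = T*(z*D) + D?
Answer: 4160/17 ≈ 244.71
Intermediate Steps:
f(T, D) = D - 2*D*T (f(T, D) = T*(-2*D) + D = -2*D*T + D = D - 2*D*T)
p(n) = (n + n*(-7 + n))/(7 + n)
f(-6, 8)*p(10) = (8*(1 - 2*(-6)))*(10*(-6 + 10)/(7 + 10)) = (8*(1 + 12))*(10*4/17) = (8*13)*(10*(1/17)*4) = 104*(40/17) = 4160/17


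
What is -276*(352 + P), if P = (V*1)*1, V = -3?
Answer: -96324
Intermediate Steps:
P = -3 (P = -3*1*1 = -3*1 = -3)
-276*(352 + P) = -276*(352 - 3) = -276*349 = -96324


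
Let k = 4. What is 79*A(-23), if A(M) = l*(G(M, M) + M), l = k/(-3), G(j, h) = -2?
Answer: 7900/3 ≈ 2633.3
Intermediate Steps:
l = -4/3 (l = 4/(-3) = 4*(-⅓) = -4/3 ≈ -1.3333)
A(M) = 8/3 - 4*M/3 (A(M) = -4*(-2 + M)/3 = 8/3 - 4*M/3)
79*A(-23) = 79*(8/3 - 4/3*(-23)) = 79*(8/3 + 92/3) = 79*(100/3) = 7900/3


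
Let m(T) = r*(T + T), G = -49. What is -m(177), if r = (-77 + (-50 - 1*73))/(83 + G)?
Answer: 35400/17 ≈ 2082.4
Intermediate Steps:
r = -100/17 (r = (-77 + (-50 - 1*73))/(83 - 49) = (-77 + (-50 - 73))/34 = (-77 - 123)*(1/34) = -200*1/34 = -100/17 ≈ -5.8824)
m(T) = -200*T/17 (m(T) = -100*(T + T)/17 = -200*T/17)
-m(177) = -(-200)*177/17 = -1*(-35400/17) = 35400/17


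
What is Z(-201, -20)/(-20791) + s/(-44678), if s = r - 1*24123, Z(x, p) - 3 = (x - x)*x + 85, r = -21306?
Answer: 940582675/928900298 ≈ 1.0126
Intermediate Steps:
Z(x, p) = 88 (Z(x, p) = 3 + ((x - x)*x + 85) = 3 + (0*x + 85) = 3 + (0 + 85) = 3 + 85 = 88)
s = -45429 (s = -21306 - 1*24123 = -21306 - 24123 = -45429)
Z(-201, -20)/(-20791) + s/(-44678) = 88/(-20791) - 45429/(-44678) = 88*(-1/20791) - 45429*(-1/44678) = -88/20791 + 45429/44678 = 940582675/928900298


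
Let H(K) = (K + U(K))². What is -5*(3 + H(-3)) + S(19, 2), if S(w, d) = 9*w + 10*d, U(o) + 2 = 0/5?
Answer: 51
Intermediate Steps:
U(o) = -2 (U(o) = -2 + 0/5 = -2 + 0*(⅕) = -2 + 0 = -2)
H(K) = (-2 + K)² (H(K) = (K - 2)² = (-2 + K)²)
-5*(3 + H(-3)) + S(19, 2) = -5*(3 + (-2 - 3)²) + (9*19 + 10*2) = -5*(3 + (-5)²) + (171 + 20) = -5*(3 + 25) + 191 = -5*28 + 191 = -140 + 191 = 51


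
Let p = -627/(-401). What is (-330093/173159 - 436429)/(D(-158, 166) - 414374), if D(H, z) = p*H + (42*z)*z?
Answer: -3788043457613/6446603769851 ≈ -0.58760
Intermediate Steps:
p = 627/401 (p = -627*(-1/401) = 627/401 ≈ 1.5636)
D(H, z) = 42*z² + 627*H/401 (D(H, z) = 627*H/401 + (42*z)*z = 627*H/401 + 42*z² = 42*z² + 627*H/401)
(-330093/173159 - 436429)/(D(-158, 166) - 414374) = (-330093/173159 - 436429)/((42*166² + (627/401)*(-158)) - 414374) = (-330093*1/173159 - 436429)/((42*27556 - 99066/401) - 414374) = (-330093/173159 - 436429)/((1157352 - 99066/401) - 414374) = -75571939304/(173159*(463999086/401 - 414374)) = -75571939304/(173159*297835112/401) = -75571939304/173159*401/297835112 = -3788043457613/6446603769851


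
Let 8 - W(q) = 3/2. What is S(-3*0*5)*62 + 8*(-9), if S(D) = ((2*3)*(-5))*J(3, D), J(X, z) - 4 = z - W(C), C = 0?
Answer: 4578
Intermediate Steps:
W(q) = 13/2 (W(q) = 8 - 3/2 = 13/2)
J(X, z) = -5/2 + z (J(X, z) = 4 + (z - 1*13/2) = 4 + (z - 13/2) = 4 + (-13/2 + z) = -5/2 + z)
S(D) = 75 - 30*D (S(D) = ((2*3)*(-5))*(-5/2 + D) = (6*(-5))*(-5/2 + D) = -30*(-5/2 + D) = 75 - 30*D)
S(-3*0*5)*62 + 8*(-9) = (75 - 30*(-3*0)*5)*62 + 8*(-9) = (75 - 0*5)*62 - 72 = (75 - 30*0)*62 - 72 = (75 + 0)*62 - 72 = 75*62 - 72 = 4650 - 72 = 4578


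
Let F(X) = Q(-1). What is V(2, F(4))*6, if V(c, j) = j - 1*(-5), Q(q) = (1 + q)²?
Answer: 30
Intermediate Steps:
F(X) = 0 (F(X) = (1 - 1)² = 0² = 0)
V(c, j) = 5 + j (V(c, j) = j + 5 = 5 + j)
V(2, F(4))*6 = (5 + 0)*6 = 5*6 = 30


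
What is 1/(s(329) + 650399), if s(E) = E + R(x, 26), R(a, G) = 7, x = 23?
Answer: 1/650735 ≈ 1.5367e-6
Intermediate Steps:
s(E) = 7 + E (s(E) = E + 7 = 7 + E)
1/(s(329) + 650399) = 1/((7 + 329) + 650399) = 1/(336 + 650399) = 1/650735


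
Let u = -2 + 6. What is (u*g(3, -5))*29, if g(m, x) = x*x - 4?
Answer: 2436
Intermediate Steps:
g(m, x) = -4 + x**2 (g(m, x) = x**2 - 4 = -4 + x**2)
u = 4
(u*g(3, -5))*29 = (4*(-4 + (-5)**2))*29 = (4*(-4 + 25))*29 = (4*21)*29 = 84*29 = 2436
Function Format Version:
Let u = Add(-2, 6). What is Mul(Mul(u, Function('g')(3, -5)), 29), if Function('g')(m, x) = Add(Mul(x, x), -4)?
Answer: 2436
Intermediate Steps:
Function('g')(m, x) = Add(-4, Pow(x, 2)) (Function('g')(m, x) = Add(Pow(x, 2), -4) = Add(-4, Pow(x, 2)))
u = 4
Mul(Mul(u, Function('g')(3, -5)), 29) = Mul(Mul(4, Add(-4, Pow(-5, 2))), 29) = Mul(Mul(4, Add(-4, 25)), 29) = Mul(Mul(4, 21), 29) = Mul(84, 29) = 2436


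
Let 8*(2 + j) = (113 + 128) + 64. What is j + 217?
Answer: 2025/8 ≈ 253.13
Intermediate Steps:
j = 289/8 (j = -2 + ((113 + 128) + 64)/8 = -2 + (241 + 64)/8 = -2 + (1/8)*305 = -2 + 305/8 = 289/8 ≈ 36.125)
j + 217 = 289/8 + 217 = 2025/8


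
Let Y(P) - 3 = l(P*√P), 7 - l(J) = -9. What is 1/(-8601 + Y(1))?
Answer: -1/8582 ≈ -0.00011652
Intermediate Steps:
l(J) = 16 (l(J) = 7 - 1*(-9) = 7 + 9 = 16)
Y(P) = 19 (Y(P) = 3 + 16 = 19)
1/(-8601 + Y(1)) = 1/(-8601 + 19) = 1/(-8582) = -1/8582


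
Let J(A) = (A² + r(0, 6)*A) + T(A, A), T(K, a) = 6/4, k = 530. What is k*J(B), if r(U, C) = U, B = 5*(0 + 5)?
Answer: 332045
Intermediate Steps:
B = 25 (B = 5*5 = 25)
T(K, a) = 3/2 (T(K, a) = 6*(¼) = 3/2)
J(A) = 3/2 + A² (J(A) = (A² + 0*A) + 3/2 = (A² + 0) + 3/2 = A² + 3/2 = 3/2 + A²)
k*J(B) = 530*(3/2 + 25²) = 530*(3/2 + 625) = 530*(1253/2) = 332045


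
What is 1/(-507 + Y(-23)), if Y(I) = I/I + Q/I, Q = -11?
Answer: -23/11627 ≈ -0.0019782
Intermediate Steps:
Y(I) = 1 - 11/I (Y(I) = I/I - 11/I = 1 - 11/I)
1/(-507 + Y(-23)) = 1/(-507 + (-11 - 23)/(-23)) = 1/(-507 - 1/23*(-34)) = 1/(-507 + 34/23) = 1/(-11627/23) = -23/11627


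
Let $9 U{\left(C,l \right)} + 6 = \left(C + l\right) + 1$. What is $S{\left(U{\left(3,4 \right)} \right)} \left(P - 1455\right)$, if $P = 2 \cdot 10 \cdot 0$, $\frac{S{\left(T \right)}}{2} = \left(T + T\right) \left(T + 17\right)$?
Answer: $- \frac{601400}{27} \approx -22274.0$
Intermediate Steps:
$U{\left(C,l \right)} = - \frac{5}{9} + \frac{C}{9} + \frac{l}{9}$ ($U{\left(C,l \right)} = - \frac{2}{3} + \frac{\left(C + l\right) + 1}{9} = - \frac{2}{3} + \frac{1 + C + l}{9} = - \frac{2}{3} + \left(\frac{1}{9} + \frac{C}{9} + \frac{l}{9}\right) = - \frac{5}{9} + \frac{C}{9} + \frac{l}{9}$)
$S{\left(T \right)} = 4 T \left(17 + T\right)$ ($S{\left(T \right)} = 2 \left(T + T\right) \left(T + 17\right) = 2 \cdot 2 T \left(17 + T\right) = 4 T \left(17 + T\right)$)
$P = 0$ ($P = 20 \cdot 0 = 0$)
$S{\left(U{\left(3,4 \right)} \right)} \left(P - 1455\right) = 4 \left(- \frac{5}{9} + \frac{1}{9} \cdot 3 + \frac{1}{9} \cdot 4\right) \left(17 + \left(- \frac{5}{9} + \frac{1}{9} \cdot 3 + \frac{1}{9} \cdot 4\right)\right) \left(0 - 1455\right) = 4 \left(- \frac{5}{9} + \frac{1}{3} + \frac{4}{9}\right) \left(17 + \left(- \frac{5}{9} + \frac{1}{3} + \frac{4}{9}\right)\right) \left(-1455\right) = 4 \cdot \frac{2}{9} \left(17 + \frac{2}{9}\right) \left(-1455\right) = 4 \cdot \frac{2}{9} \cdot \frac{155}{9} \left(-1455\right) = \frac{1240}{81} \left(-1455\right) = - \frac{601400}{27}$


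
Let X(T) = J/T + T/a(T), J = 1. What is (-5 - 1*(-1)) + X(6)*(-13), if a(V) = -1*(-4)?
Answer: -77/3 ≈ -25.667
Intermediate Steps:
a(V) = 4
X(T) = 1/T + T/4
(-5 - 1*(-1)) + X(6)*(-13) = (-5 - 1*(-1)) + (1/6 + (¼)*6)*(-13) = (-5 + 1) + (⅙ + 3/2)*(-13) = -4 + (5/3)*(-13) = -4 - 65/3 = -77/3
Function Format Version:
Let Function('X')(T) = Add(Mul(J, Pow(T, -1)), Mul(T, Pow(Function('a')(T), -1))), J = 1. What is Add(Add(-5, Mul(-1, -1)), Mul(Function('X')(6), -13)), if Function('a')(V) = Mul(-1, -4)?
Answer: Rational(-77, 3) ≈ -25.667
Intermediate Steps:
Function('a')(V) = 4
Function('X')(T) = Add(Pow(T, -1), Mul(Rational(1, 4), T)) (Function('X')(T) = Add(Mul(1, Pow(T, -1)), Mul(T, Pow(4, -1))) = Add(Pow(T, -1), Mul(T, Rational(1, 4))) = Add(Pow(T, -1), Mul(Rational(1, 4), T)))
Add(Add(-5, Mul(-1, -1)), Mul(Function('X')(6), -13)) = Add(Add(-5, Mul(-1, -1)), Mul(Add(Pow(6, -1), Mul(Rational(1, 4), 6)), -13)) = Add(Add(-5, 1), Mul(Add(Rational(1, 6), Rational(3, 2)), -13)) = Add(-4, Mul(Rational(5, 3), -13)) = Add(-4, Rational(-65, 3)) = Rational(-77, 3)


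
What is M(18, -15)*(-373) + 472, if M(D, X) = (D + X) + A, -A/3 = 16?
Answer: 17257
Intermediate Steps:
A = -48 (A = -3*16 = -48)
M(D, X) = -48 + D + X (M(D, X) = (D + X) - 48 = -48 + D + X)
M(18, -15)*(-373) + 472 = (-48 + 18 - 15)*(-373) + 472 = -45*(-373) + 472 = 16785 + 472 = 17257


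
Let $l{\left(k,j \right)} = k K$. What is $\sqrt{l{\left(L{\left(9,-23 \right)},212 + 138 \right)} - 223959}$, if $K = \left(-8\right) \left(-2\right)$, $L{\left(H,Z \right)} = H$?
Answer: $i \sqrt{223815} \approx 473.09 i$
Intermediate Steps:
$K = 16$
$l{\left(k,j \right)} = 16 k$ ($l{\left(k,j \right)} = k 16 = 16 k$)
$\sqrt{l{\left(L{\left(9,-23 \right)},212 + 138 \right)} - 223959} = \sqrt{16 \cdot 9 - 223959} = \sqrt{144 - 223959} = \sqrt{-223815} = i \sqrt{223815}$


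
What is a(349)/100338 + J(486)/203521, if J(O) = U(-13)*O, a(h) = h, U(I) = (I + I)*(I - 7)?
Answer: 25428448189/20420890098 ≈ 1.2452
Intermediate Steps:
U(I) = 2*I*(-7 + I) (U(I) = (2*I)*(-7 + I) = 2*I*(-7 + I))
J(O) = 520*O (J(O) = (2*(-13)*(-7 - 13))*O = (2*(-13)*(-20))*O = 520*O)
a(349)/100338 + J(486)/203521 = 349/100338 + (520*486)/203521 = 349*(1/100338) + 252720*(1/203521) = 349/100338 + 252720/203521 = 25428448189/20420890098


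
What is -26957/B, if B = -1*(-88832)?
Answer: -26957/88832 ≈ -0.30346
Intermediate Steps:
B = 88832
-26957/B = -26957/88832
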